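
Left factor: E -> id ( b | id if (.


Common prefix: 'id'
Factored: E -> id E', E' -> ( b | if (


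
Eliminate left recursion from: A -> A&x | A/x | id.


Left-recursive alternatives: A&x, A/x; non-recursive: id
Introduce A': A -> idA', A' -> &xA' | /xA' | ε


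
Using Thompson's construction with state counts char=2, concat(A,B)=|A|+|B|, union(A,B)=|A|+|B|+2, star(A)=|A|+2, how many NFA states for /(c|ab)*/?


Syntax tree has 3 char leaf(s), 1 union(s), 1 star(s)
chars contribute 3×2 = 6; each union adds +2; each star adds +2
Total: 6 + 2 + 2 = 10 states


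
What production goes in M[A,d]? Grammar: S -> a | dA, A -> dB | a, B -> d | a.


For [A, d]: 'd' ∈ FIRST(dB)
Entry: A -> dB


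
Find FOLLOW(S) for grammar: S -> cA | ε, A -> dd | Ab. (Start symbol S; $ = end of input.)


$ ∈ FOLLOW(S). For each A -> αBβ: add FIRST(β)\{ε} to FOLLOW(B); if β nullable, add FOLLOW(A).
FOLLOW(S) = {$}


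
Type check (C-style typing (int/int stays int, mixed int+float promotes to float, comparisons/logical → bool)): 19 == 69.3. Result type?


Operand types: int == float
Rule: comparison yields bool
Result type: bool


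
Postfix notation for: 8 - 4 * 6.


* has higher precedence, evaluate 4*6 first
Postfix: 8 4 6 * -


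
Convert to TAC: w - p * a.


Break into single-operator statements:
t1 = p * a
t2 = w - t1


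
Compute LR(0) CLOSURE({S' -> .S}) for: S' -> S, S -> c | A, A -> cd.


Start: S' -> .S
For each item with dot before a nonterminal B, add B -> .γ for every B-production
Closure: [S' -> .S, S -> .c, S -> .A, A -> .cd]


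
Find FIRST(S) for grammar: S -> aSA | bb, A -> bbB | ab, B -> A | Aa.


Per alternative of S: FIRST(aSA) = {a}; FIRST(bb) = {b}
FIRST(S) = {a, b}


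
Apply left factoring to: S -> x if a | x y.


Common prefix: 'x'
Factored: S -> x S', S' -> if a | y


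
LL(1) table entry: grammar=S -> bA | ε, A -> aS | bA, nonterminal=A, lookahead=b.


For [A, b]: 'b' ∈ FIRST(bA)
Entry: A -> bA


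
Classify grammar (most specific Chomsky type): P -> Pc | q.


Left-linear: every RHS is a terminal or one nonterminal followed by a terminal
Classification: Type 3 (Regular)


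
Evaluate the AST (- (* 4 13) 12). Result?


Evaluate inner: (* 4 13) = 52
Evaluate root: (- 52 12) = 40
Result: 40


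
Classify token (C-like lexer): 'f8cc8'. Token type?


Pattern: letter/underscore followed by alphanumerics, not a keyword
Type: IDENTIFIER


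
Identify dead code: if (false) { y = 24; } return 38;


condition is constant false, so the whole block is unreachable
Dead: 'if (false) { y = 24; }'


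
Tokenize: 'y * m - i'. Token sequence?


Scan left to right, longest-match per lexeme
Tokens: ID(y), OP(*), ID(m), OP(-), ID(i)


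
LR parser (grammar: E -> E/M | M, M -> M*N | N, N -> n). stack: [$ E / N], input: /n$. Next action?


'N' (not preceded by M*) is the handle for M -> N
Action: reduce (M -> N)


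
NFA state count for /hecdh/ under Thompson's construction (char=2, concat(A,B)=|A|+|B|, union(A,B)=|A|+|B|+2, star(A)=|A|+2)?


Syntax tree has 5 char leaf(s), 0 union(s), 0 star(s)
chars contribute 5×2 = 10; each union adds +2; each star adds +2
Total: 10 + 0 + 0 = 10 states


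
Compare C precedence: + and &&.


'+' is additive (level 9); '&&' is logical AND (level 2)
Higher level binds tighter
'+' has higher precedence than '&&'


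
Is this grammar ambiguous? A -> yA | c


right-linear, alternatives start with distinct terminals 'y' vs 'c': unique leftmost derivation
Unambiguous


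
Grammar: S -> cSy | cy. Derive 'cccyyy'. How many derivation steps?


Derivation: S => cSy => ccSyy => cccyyy
Steps: 3


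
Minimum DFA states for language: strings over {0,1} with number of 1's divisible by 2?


Track (count of 1) mod 2: states 0..1, accept at 0
Minimal DFA: 2 states


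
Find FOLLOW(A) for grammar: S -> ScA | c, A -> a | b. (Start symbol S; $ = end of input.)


$ ∈ FOLLOW(S). For each A -> αBβ: add FIRST(β)\{ε} to FOLLOW(B); if β nullable, add FOLLOW(A).
FOLLOW(A) = {$, c}


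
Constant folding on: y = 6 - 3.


6 - 3 = 3 at compile time
Optimized: y = 3


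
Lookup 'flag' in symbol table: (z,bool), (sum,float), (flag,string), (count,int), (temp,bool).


Lookup 'flag' → type string


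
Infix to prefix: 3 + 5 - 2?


left-to-right (same/higher precedence on left): tree is (- (+ 3 5) 2)
Prefix: - + 3 5 2


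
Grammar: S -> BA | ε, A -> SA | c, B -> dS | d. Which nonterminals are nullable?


A nonterminal is nullable iff some alternative derives ε (directly, or every symbol in it is nullable)
Nullable: {S}


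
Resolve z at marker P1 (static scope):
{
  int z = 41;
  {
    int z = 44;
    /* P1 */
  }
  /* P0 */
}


z declared in the same block as P1
z = 44


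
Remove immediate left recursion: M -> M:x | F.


Left-recursive alternatives: M:x; non-recursive: F
Introduce M': M -> FM', M' -> :xM' | ε


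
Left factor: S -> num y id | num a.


Common prefix: 'num'
Factored: S -> num S', S' -> y id | a


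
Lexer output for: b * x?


Scan left to right, longest-match per lexeme
Tokens: ID(b), OP(*), ID(x)


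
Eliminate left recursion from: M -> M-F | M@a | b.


Left-recursive alternatives: M-F, M@a; non-recursive: b
Introduce M': M -> bM', M' -> -FM' | @aM' | ε


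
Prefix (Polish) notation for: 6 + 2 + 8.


left-to-right (same/higher precedence on left): tree is (+ (+ 6 2) 8)
Prefix: + + 6 2 8


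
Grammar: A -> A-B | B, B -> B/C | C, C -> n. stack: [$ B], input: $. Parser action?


lookahead ∉ {/} so B won't extend; reduce A -> B
Action: reduce (A -> B)


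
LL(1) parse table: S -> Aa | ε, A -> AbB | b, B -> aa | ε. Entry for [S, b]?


For [S, b]: 'b' ∈ FIRST(Aa)
Entry: S -> Aa


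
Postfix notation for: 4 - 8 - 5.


Left to right (same or higher precedence on left)
Postfix: 4 8 - 5 -


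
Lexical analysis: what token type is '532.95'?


Pattern: digits with a decimal point
Type: FLOAT_LITERAL


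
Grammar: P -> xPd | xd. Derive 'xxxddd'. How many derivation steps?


Derivation: P => xPd => xxPdd => xxxddd
Steps: 3


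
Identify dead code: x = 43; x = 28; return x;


first assignment to x is overwritten before any read
Dead: 'x = 43'


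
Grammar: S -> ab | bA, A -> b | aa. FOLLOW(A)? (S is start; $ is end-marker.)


$ ∈ FOLLOW(S). For each A -> αBβ: add FIRST(β)\{ε} to FOLLOW(B); if β nullable, add FOLLOW(A).
FOLLOW(A) = {$}


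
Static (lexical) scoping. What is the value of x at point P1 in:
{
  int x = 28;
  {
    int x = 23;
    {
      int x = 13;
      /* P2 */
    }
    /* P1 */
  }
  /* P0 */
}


x declared in the same block as P1
x = 23


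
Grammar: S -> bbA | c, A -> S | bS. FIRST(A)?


Per alternative of A: FIRST(S) = {b, c}; FIRST(bS) = {b}
FIRST(A) = {b, c}


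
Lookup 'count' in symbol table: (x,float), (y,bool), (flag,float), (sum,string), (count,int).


Lookup 'count' → type int


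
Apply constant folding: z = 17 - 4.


17 - 4 = 13 at compile time
Optimized: z = 13


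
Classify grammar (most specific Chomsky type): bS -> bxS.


LHS has context (more than one symbol) and |LHS| ≤ |RHS|
Classification: Type 1 (Context-Sensitive)


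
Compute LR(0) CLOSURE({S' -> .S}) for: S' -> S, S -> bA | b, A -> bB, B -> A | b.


Start: S' -> .S
For each item with dot before a nonterminal B, add B -> .γ for every B-production
Closure: [S' -> .S, S -> .bA, S -> .b]


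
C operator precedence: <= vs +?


'+' is additive (level 9); '<=' is relational (level 7)
Higher level binds tighter
'+' has higher precedence than '<='


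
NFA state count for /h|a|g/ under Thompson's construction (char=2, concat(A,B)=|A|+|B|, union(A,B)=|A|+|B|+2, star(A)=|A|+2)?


Syntax tree has 3 char leaf(s), 2 union(s), 0 star(s)
chars contribute 3×2 = 6; each union adds +2; each star adds +2
Total: 6 + 4 + 0 = 10 states


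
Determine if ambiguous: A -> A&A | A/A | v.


'v&v/v' has two parse trees (no precedence encoded between & and /)
Ambiguous


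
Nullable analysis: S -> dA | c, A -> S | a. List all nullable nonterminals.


A nonterminal is nullable iff some alternative derives ε (directly, or every symbol in it is nullable)
Nullable: {}


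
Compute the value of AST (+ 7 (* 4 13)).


Evaluate inner: (* 4 13) = 52
Evaluate root: (+ 7 52) = 59
Result: 59


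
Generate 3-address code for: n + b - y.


Break into single-operator statements:
t1 = n + b
t2 = t1 - y


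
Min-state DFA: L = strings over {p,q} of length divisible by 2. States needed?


Track length mod 2: states 0..1, accept at 0
Minimal DFA: 2 states


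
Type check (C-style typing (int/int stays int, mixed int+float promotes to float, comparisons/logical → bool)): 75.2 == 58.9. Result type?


Operand types: float == float
Rule: comparison yields bool
Result type: bool


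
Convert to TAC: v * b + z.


Break into single-operator statements:
t1 = v * b
t2 = t1 + z


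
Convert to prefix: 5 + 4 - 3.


left-to-right (same/higher precedence on left): tree is (- (+ 5 4) 3)
Prefix: - + 5 4 3


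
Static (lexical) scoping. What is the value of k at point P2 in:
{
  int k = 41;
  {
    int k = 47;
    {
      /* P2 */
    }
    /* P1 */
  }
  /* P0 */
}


P2's block does not declare k; resolves to the enclosing declaration at depth 1
k = 47


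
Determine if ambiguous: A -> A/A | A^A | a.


'a/a^a' has two parse trees (no precedence encoded between / and ^)
Ambiguous


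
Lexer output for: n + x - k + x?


Scan left to right, longest-match per lexeme
Tokens: ID(n), OP(+), ID(x), OP(-), ID(k), OP(+), ID(x)


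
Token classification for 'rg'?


Pattern: letter/underscore followed by alphanumerics, not a keyword
Type: IDENTIFIER


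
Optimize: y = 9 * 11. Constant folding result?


9 * 11 = 99 at compile time
Optimized: y = 99


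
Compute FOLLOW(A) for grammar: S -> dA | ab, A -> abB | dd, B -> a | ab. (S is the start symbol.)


$ ∈ FOLLOW(S). For each A -> αBβ: add FIRST(β)\{ε} to FOLLOW(B); if β nullable, add FOLLOW(A).
FOLLOW(A) = {$}


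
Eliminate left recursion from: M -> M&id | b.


Left-recursive alternatives: M&id; non-recursive: b
Introduce M': M -> bM', M' -> &idM' | ε


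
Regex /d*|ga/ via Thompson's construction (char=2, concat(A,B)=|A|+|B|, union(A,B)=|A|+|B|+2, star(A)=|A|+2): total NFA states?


Syntax tree has 3 char leaf(s), 1 union(s), 1 star(s)
chars contribute 3×2 = 6; each union adds +2; each star adds +2
Total: 6 + 2 + 2 = 10 states


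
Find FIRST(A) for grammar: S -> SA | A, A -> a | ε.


Per alternative of A: FIRST(a) = {a}; FIRST(ε) = {ε}
FIRST(A) = {a, ε}


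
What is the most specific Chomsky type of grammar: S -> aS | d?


Right-linear: every RHS is a terminal or a terminal followed by one nonterminal
Classification: Type 3 (Regular)


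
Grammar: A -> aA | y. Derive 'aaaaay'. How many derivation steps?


Derivation: A => aA => aaA => aaaA => aaaaA => aaaaaA => aaaaay
Steps: 6


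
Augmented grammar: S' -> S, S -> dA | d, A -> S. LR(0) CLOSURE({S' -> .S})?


Start: S' -> .S
For each item with dot before a nonterminal B, add B -> .γ for every B-production
Closure: [S' -> .S, S -> .dA, S -> .d]


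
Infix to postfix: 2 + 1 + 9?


Left to right (same or higher precedence on left)
Postfix: 2 1 + 9 +


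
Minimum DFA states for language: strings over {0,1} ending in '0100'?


Track the longest suffix of input matching a prefix of '0100': 5 classes (prefixes of length 0..4)
Minimal DFA: 5 states


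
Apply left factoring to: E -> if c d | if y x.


Common prefix: 'if'
Factored: E -> if E', E' -> c d | y x


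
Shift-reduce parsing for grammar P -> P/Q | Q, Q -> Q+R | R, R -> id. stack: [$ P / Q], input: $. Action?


handle 'P/Q' on top; lookahead ∈ FOLLOW(P) = {/, $}
Action: reduce (P -> P/Q)


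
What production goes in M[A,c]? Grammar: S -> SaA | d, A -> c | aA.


For [A, c]: 'c' ∈ FIRST(c)
Entry: A -> c


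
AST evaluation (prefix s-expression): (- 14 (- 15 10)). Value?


Evaluate inner: (- 15 10) = 5
Evaluate root: (- 14 5) = 9
Result: 9


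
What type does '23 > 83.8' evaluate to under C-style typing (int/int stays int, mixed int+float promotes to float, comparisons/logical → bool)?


Operand types: int > float
Rule: comparison yields bool
Result type: bool


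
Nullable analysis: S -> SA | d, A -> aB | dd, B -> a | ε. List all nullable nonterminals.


A nonterminal is nullable iff some alternative derives ε (directly, or every symbol in it is nullable)
Nullable: {B}


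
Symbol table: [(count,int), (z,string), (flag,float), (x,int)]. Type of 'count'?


Lookup 'count' → type int


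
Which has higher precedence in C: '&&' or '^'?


'^' is bitwise XOR (level 4); '&&' is logical AND (level 2)
Higher level binds tighter
'^' has higher precedence than '&&'


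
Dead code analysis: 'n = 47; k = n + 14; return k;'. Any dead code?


n is read by k's definition; k is returned
No dead code


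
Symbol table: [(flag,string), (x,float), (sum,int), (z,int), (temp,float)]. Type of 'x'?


Lookup 'x' → type float


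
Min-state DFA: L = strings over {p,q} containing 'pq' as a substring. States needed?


KMP-style automaton: 2 progress states + 1 absorbing accept = 3
Minimal DFA: 3 states


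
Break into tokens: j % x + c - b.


Scan left to right, longest-match per lexeme
Tokens: ID(j), OP(%), ID(x), OP(+), ID(c), OP(-), ID(b)


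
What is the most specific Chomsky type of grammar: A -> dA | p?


Right-linear: every RHS is a terminal or a terminal followed by one nonterminal
Classification: Type 3 (Regular)


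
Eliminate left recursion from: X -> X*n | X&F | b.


Left-recursive alternatives: X*n, X&F; non-recursive: b
Introduce X': X -> bX', X' -> *nX' | &FX' | ε


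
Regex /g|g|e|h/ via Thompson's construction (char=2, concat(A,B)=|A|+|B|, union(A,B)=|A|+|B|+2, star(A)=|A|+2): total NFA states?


Syntax tree has 4 char leaf(s), 3 union(s), 0 star(s)
chars contribute 4×2 = 8; each union adds +2; each star adds +2
Total: 8 + 6 + 0 = 14 states


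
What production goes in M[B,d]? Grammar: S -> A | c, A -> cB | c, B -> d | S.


For [B, d]: 'd' ∈ FIRST(d)
Entry: B -> d


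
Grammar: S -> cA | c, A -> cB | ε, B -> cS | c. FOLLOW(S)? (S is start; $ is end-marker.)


$ ∈ FOLLOW(S). For each A -> αBβ: add FIRST(β)\{ε} to FOLLOW(B); if β nullable, add FOLLOW(A).
FOLLOW(S) = {$}


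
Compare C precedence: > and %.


'%' is multiplicative (level 10); '>' is relational (level 7)
Higher level binds tighter
'%' has higher precedence than '>'


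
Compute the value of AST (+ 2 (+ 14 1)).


Evaluate inner: (+ 14 1) = 15
Evaluate root: (+ 2 15) = 17
Result: 17


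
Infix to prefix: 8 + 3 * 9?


'*' binds tighter: tree is (+ 8 (* 3 9))
Prefix: + 8 * 3 9


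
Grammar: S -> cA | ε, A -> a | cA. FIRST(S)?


Per alternative of S: FIRST(cA) = {c}; FIRST(ε) = {ε}
FIRST(S) = {c, ε}


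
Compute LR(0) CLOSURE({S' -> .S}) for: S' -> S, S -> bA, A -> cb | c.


Start: S' -> .S
For each item with dot before a nonterminal B, add B -> .γ for every B-production
Closure: [S' -> .S, S -> .bA]


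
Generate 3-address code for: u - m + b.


Break into single-operator statements:
t1 = u - m
t2 = t1 + b


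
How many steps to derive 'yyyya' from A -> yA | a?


Derivation: A => yA => yyA => yyyA => yyyyA => yyyya
Steps: 5


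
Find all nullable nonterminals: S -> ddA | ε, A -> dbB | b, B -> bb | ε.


A nonterminal is nullable iff some alternative derives ε (directly, or every symbol in it is nullable)
Nullable: {B, S}


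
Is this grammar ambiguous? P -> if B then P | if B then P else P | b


dangling else: 'if B then if B then b else b' parses two ways
Ambiguous


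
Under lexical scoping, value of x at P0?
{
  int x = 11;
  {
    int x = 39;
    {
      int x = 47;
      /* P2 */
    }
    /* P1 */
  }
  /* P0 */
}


x declared in the same block as P0
x = 11


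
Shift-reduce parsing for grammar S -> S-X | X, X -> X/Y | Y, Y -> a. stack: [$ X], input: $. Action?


lookahead ∉ {/} so X won't extend; reduce S -> X
Action: reduce (S -> X)


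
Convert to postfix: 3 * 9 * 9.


Left to right (same or higher precedence on left)
Postfix: 3 9 * 9 *


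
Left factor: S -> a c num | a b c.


Common prefix: 'a'
Factored: S -> a S', S' -> c num | b c


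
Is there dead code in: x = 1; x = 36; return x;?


first assignment to x is overwritten before any read
Dead: 'x = 1'


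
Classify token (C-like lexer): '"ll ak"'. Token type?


Pattern: double-quoted sequence
Type: STRING_LITERAL


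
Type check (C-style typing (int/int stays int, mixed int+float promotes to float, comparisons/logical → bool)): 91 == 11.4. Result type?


Operand types: int == float
Rule: comparison yields bool
Result type: bool


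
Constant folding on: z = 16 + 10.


16 + 10 = 26 at compile time
Optimized: z = 26


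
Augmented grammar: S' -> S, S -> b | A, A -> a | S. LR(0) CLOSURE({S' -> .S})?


Start: S' -> .S
For each item with dot before a nonterminal B, add B -> .γ for every B-production
Closure: [S' -> .S, S -> .b, S -> .A, A -> .a, A -> .S]


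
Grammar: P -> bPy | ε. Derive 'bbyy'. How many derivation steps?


Derivation: P => bPy => bbPyy => bbyy
Steps: 3


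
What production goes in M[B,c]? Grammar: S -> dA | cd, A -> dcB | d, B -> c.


For [B, c]: 'c' ∈ FIRST(c)
Entry: B -> c


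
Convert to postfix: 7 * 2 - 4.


Left to right (same or higher precedence on left)
Postfix: 7 2 * 4 -


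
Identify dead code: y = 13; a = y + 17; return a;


y is read by a's definition; a is returned
No dead code


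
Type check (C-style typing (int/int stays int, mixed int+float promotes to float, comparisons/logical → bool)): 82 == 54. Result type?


Operand types: int == int
Rule: comparison yields bool
Result type: bool


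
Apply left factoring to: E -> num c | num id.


Common prefix: 'num'
Factored: E -> num E', E' -> c | id


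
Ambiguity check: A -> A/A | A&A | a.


'a/a&a' has two parse trees (no precedence encoded between / and &)
Ambiguous


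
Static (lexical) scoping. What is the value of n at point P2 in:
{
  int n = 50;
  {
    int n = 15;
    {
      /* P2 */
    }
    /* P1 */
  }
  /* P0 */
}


P2's block does not declare n; resolves to the enclosing declaration at depth 1
n = 15


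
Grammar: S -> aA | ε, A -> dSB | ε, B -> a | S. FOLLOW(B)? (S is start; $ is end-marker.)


$ ∈ FOLLOW(S). For each A -> αBβ: add FIRST(β)\{ε} to FOLLOW(B); if β nullable, add FOLLOW(A).
FOLLOW(B) = {$, a}


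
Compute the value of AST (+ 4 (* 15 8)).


Evaluate inner: (* 15 8) = 120
Evaluate root: (+ 4 120) = 124
Result: 124


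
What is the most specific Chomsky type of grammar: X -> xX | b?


Right-linear: every RHS is a terminal or a terminal followed by one nonterminal
Classification: Type 3 (Regular)


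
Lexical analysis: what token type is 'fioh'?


Pattern: letter/underscore followed by alphanumerics, not a keyword
Type: IDENTIFIER


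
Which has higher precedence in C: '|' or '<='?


'<=' is relational (level 7); '|' is bitwise OR (level 3)
Higher level binds tighter
'<=' has higher precedence than '|'


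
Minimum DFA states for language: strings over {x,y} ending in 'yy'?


Track the longest suffix of input matching a prefix of 'yy': 3 classes (prefixes of length 0..2)
Minimal DFA: 3 states


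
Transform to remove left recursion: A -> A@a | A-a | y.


Left-recursive alternatives: A@a, A-a; non-recursive: y
Introduce A': A -> yA', A' -> @aA' | -aA' | ε


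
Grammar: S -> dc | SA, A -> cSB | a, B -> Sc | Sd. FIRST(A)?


Per alternative of A: FIRST(cSB) = {c}; FIRST(a) = {a}
FIRST(A) = {a, c}


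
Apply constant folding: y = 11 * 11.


11 * 11 = 121 at compile time
Optimized: y = 121


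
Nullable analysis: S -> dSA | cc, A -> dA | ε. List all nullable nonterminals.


A nonterminal is nullable iff some alternative derives ε (directly, or every symbol in it is nullable)
Nullable: {A}


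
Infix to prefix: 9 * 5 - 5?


left-to-right (same/higher precedence on left): tree is (- (* 9 5) 5)
Prefix: - * 9 5 5


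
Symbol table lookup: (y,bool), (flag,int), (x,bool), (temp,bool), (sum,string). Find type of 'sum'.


Lookup 'sum' → type string


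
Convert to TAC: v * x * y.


Break into single-operator statements:
t1 = v * x
t2 = t1 * y


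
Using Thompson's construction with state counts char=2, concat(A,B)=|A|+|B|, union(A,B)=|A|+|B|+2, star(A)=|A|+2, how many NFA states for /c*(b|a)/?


Syntax tree has 3 char leaf(s), 1 union(s), 1 star(s)
chars contribute 3×2 = 6; each union adds +2; each star adds +2
Total: 6 + 2 + 2 = 10 states


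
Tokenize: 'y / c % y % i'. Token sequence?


Scan left to right, longest-match per lexeme
Tokens: ID(y), OP(/), ID(c), OP(%), ID(y), OP(%), ID(i)


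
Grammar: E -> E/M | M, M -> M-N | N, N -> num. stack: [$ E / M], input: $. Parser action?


handle 'E/M' on top; lookahead ∈ FOLLOW(E) = {/, $}
Action: reduce (E -> E/M)


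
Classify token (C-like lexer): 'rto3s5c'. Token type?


Pattern: letter/underscore followed by alphanumerics, not a keyword
Type: IDENTIFIER


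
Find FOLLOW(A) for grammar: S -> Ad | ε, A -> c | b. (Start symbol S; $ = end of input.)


$ ∈ FOLLOW(S). For each A -> αBβ: add FIRST(β)\{ε} to FOLLOW(B); if β nullable, add FOLLOW(A).
FOLLOW(A) = {d}


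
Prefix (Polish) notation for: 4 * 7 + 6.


left-to-right (same/higher precedence on left): tree is (+ (* 4 7) 6)
Prefix: + * 4 7 6


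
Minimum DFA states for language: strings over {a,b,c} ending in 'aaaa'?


Track the longest suffix of input matching a prefix of 'aaaa': 5 classes (prefixes of length 0..4)
Minimal DFA: 5 states


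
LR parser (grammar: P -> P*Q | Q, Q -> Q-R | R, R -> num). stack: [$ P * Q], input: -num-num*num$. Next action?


'-' can extend Q; shift to build Q -> Q-R
Action: shift


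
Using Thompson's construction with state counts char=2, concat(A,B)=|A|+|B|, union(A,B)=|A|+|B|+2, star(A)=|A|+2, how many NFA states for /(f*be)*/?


Syntax tree has 3 char leaf(s), 0 union(s), 2 star(s)
chars contribute 3×2 = 6; each union adds +2; each star adds +2
Total: 6 + 0 + 4 = 10 states


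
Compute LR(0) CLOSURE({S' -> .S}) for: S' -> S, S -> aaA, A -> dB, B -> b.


Start: S' -> .S
For each item with dot before a nonterminal B, add B -> .γ for every B-production
Closure: [S' -> .S, S -> .aaA]


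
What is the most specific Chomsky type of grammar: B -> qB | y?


Right-linear: every RHS is a terminal or a terminal followed by one nonterminal
Classification: Type 3 (Regular)


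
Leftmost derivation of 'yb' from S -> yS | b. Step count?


Derivation: S => yS => yb
Steps: 2


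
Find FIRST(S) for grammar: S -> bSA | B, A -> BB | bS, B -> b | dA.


Per alternative of S: FIRST(bSA) = {b}; FIRST(B) = {b, d}
FIRST(S) = {b, d}


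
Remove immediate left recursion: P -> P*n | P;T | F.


Left-recursive alternatives: P*n, P;T; non-recursive: F
Introduce P': P -> FP', P' -> *nP' | ;TP' | ε


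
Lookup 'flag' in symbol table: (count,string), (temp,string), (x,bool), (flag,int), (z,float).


Lookup 'flag' → type int


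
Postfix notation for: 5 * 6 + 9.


Left to right (same or higher precedence on left)
Postfix: 5 6 * 9 +


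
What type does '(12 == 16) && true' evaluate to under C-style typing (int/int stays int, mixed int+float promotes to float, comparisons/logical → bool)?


Operand types: bool && bool
Rule: logical operators take bool operands and yield bool
Result type: bool


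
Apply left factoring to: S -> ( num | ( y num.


Common prefix: '('
Factored: S -> ( S', S' -> num | y num


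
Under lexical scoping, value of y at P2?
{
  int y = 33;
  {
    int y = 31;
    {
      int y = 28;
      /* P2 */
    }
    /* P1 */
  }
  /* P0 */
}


y declared in the same block as P2
y = 28


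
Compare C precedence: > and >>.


'>>' is shift (level 8); '>' is relational (level 7)
Higher level binds tighter
'>>' has higher precedence than '>'


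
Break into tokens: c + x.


Scan left to right, longest-match per lexeme
Tokens: ID(c), OP(+), ID(x)


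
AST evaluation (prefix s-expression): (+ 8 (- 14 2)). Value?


Evaluate inner: (- 14 2) = 12
Evaluate root: (+ 8 12) = 20
Result: 20


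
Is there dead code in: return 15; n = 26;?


statement follows a return and is unreachable
Dead: 'n = 26'


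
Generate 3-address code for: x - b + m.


Break into single-operator statements:
t1 = x - b
t2 = t1 + m


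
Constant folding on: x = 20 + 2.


20 + 2 = 22 at compile time
Optimized: x = 22


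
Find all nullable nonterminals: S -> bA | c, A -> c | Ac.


A nonterminal is nullable iff some alternative derives ε (directly, or every symbol in it is nullable)
Nullable: {}


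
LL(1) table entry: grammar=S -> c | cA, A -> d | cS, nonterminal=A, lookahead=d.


For [A, d]: 'd' ∈ FIRST(d)
Entry: A -> d


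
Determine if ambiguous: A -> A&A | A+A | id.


'id&id+id' has two parse trees (no precedence encoded between & and +)
Ambiguous


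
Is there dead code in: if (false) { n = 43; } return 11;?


condition is constant false, so the whole block is unreachable
Dead: 'if (false) { n = 43; }'


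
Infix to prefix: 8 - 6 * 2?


'*' binds tighter: tree is (- 8 (* 6 2))
Prefix: - 8 * 6 2


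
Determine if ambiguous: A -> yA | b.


right-linear, alternatives start with distinct terminals 'y' vs 'b': unique leftmost derivation
Unambiguous


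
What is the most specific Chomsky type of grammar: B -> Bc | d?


Left-linear: every RHS is a terminal or one nonterminal followed by a terminal
Classification: Type 3 (Regular)


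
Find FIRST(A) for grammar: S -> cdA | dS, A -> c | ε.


Per alternative of A: FIRST(c) = {c}; FIRST(ε) = {ε}
FIRST(A) = {c, ε}


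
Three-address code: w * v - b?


Break into single-operator statements:
t1 = w * v
t2 = t1 - b


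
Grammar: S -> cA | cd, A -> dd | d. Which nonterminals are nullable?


A nonterminal is nullable iff some alternative derives ε (directly, or every symbol in it is nullable)
Nullable: {}


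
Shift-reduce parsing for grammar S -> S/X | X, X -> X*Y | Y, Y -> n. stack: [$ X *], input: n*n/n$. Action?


no handle; shift 'n'
Action: shift


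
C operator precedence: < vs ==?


'<' is relational (level 7); '==' is equality (level 6)
Higher level binds tighter
'<' has higher precedence than '=='


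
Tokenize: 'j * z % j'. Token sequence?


Scan left to right, longest-match per lexeme
Tokens: ID(j), OP(*), ID(z), OP(%), ID(j)


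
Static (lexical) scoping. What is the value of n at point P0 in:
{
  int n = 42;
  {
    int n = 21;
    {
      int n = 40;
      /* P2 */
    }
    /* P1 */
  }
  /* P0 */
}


n declared in the same block as P0
n = 42


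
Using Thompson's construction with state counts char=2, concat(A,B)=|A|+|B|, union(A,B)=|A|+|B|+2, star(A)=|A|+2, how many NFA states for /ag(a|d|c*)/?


Syntax tree has 5 char leaf(s), 2 union(s), 1 star(s)
chars contribute 5×2 = 10; each union adds +2; each star adds +2
Total: 10 + 4 + 2 = 16 states


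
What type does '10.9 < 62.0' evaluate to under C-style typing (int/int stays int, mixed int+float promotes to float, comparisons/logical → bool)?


Operand types: float < float
Rule: comparison yields bool
Result type: bool


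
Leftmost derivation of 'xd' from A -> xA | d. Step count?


Derivation: A => xA => xd
Steps: 2


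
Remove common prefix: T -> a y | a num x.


Common prefix: 'a'
Factored: T -> a T', T' -> y | num x


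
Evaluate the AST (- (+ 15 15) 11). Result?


Evaluate inner: (+ 15 15) = 30
Evaluate root: (- 30 11) = 19
Result: 19


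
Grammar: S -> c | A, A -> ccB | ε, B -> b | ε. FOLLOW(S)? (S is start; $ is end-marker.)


$ ∈ FOLLOW(S). For each A -> αBβ: add FIRST(β)\{ε} to FOLLOW(B); if β nullable, add FOLLOW(A).
FOLLOW(S) = {$}


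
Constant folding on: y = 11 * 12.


11 * 12 = 132 at compile time
Optimized: y = 132


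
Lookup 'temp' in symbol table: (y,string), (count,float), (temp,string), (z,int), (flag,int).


Lookup 'temp' → type string


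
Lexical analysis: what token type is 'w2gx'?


Pattern: letter/underscore followed by alphanumerics, not a keyword
Type: IDENTIFIER


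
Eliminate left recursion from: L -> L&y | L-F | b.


Left-recursive alternatives: L&y, L-F; non-recursive: b
Introduce L': L -> bL', L' -> &yL' | -FL' | ε


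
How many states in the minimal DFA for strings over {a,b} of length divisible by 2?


Track length mod 2: states 0..1, accept at 0
Minimal DFA: 2 states


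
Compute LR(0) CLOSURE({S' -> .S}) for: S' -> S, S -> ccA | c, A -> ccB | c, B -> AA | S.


Start: S' -> .S
For each item with dot before a nonterminal B, add B -> .γ for every B-production
Closure: [S' -> .S, S -> .ccA, S -> .c]


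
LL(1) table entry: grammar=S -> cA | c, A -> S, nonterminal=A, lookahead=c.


For [A, c]: 'c' ∈ FIRST(S)
Entry: A -> S


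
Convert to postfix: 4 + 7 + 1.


Left to right (same or higher precedence on left)
Postfix: 4 7 + 1 +


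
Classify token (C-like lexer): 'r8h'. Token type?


Pattern: letter/underscore followed by alphanumerics, not a keyword
Type: IDENTIFIER


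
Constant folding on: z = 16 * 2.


16 * 2 = 32 at compile time
Optimized: z = 32


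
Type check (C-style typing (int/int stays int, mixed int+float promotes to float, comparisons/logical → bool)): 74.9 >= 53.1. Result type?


Operand types: float >= float
Rule: comparison yields bool
Result type: bool


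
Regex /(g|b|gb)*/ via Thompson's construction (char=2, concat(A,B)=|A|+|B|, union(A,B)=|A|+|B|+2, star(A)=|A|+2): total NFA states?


Syntax tree has 4 char leaf(s), 2 union(s), 1 star(s)
chars contribute 4×2 = 8; each union adds +2; each star adds +2
Total: 8 + 4 + 2 = 14 states


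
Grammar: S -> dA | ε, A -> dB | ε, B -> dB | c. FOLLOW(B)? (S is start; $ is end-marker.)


$ ∈ FOLLOW(S). For each A -> αBβ: add FIRST(β)\{ε} to FOLLOW(B); if β nullable, add FOLLOW(A).
FOLLOW(B) = {$}


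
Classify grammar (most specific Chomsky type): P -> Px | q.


Left-linear: every RHS is a terminal or one nonterminal followed by a terminal
Classification: Type 3 (Regular)


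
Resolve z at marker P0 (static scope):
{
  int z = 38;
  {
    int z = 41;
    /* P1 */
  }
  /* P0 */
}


z declared in the same block as P0
z = 38


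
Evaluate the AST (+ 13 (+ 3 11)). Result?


Evaluate inner: (+ 3 11) = 14
Evaluate root: (+ 13 14) = 27
Result: 27


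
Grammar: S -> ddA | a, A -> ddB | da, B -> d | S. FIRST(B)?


Per alternative of B: FIRST(d) = {d}; FIRST(S) = {a, d}
FIRST(B) = {a, d}


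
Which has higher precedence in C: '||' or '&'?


'&' is bitwise AND (level 5); '||' is logical OR (level 1)
Higher level binds tighter
'&' has higher precedence than '||'


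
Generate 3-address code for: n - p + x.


Break into single-operator statements:
t1 = n - p
t2 = t1 + x


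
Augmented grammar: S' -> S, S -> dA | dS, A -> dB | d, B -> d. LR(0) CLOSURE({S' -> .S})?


Start: S' -> .S
For each item with dot before a nonterminal B, add B -> .γ for every B-production
Closure: [S' -> .S, S -> .dA, S -> .dS]


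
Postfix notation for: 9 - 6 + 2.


Left to right (same or higher precedence on left)
Postfix: 9 6 - 2 +


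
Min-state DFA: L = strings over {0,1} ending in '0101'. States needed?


Track the longest suffix of input matching a prefix of '0101': 5 classes (prefixes of length 0..4)
Minimal DFA: 5 states


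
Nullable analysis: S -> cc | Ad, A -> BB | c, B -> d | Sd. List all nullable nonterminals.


A nonterminal is nullable iff some alternative derives ε (directly, or every symbol in it is nullable)
Nullable: {}


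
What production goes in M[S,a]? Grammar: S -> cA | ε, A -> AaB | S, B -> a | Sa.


For [S, a]: ε is nullable and 'a' ∈ FOLLOW(S)
Entry: S -> ε


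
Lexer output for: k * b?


Scan left to right, longest-match per lexeme
Tokens: ID(k), OP(*), ID(b)


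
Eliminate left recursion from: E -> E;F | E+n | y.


Left-recursive alternatives: E;F, E+n; non-recursive: y
Introduce E': E -> yE', E' -> ;FE' | +nE' | ε


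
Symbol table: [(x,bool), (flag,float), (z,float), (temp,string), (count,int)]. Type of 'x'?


Lookup 'x' → type bool


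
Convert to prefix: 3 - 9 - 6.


left-to-right (same/higher precedence on left): tree is (- (- 3 9) 6)
Prefix: - - 3 9 6


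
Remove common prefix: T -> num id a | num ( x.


Common prefix: 'num'
Factored: T -> num T', T' -> id a | ( x


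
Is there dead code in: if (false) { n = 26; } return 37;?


condition is constant false, so the whole block is unreachable
Dead: 'if (false) { n = 26; }'


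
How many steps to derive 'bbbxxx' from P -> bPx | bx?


Derivation: P => bPx => bbPxx => bbbxxx
Steps: 3


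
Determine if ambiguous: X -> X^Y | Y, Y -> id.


precedence layered via separate nonterminal Y: deterministic
Unambiguous


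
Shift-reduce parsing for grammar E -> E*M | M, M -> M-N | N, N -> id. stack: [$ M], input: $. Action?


lookahead ∉ {-} so M won't extend; reduce E -> M
Action: reduce (E -> M)


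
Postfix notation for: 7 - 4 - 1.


Left to right (same or higher precedence on left)
Postfix: 7 4 - 1 -


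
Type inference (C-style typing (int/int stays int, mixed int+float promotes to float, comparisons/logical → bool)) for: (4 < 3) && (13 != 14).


Operand types: bool && bool
Rule: logical operators take bool operands and yield bool
Result type: bool


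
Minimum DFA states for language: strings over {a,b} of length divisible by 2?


Track length mod 2: states 0..1, accept at 0
Minimal DFA: 2 states


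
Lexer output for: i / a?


Scan left to right, longest-match per lexeme
Tokens: ID(i), OP(/), ID(a)


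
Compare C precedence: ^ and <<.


'<<' is shift (level 8); '^' is bitwise XOR (level 4)
Higher level binds tighter
'<<' has higher precedence than '^'


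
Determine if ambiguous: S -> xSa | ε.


balanced x^n…a^n: each string has a unique parse
Unambiguous


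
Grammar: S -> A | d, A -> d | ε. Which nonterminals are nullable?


A nonterminal is nullable iff some alternative derives ε (directly, or every symbol in it is nullable)
Nullable: {A, S}


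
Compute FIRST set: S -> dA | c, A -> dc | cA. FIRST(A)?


Per alternative of A: FIRST(dc) = {d}; FIRST(cA) = {c}
FIRST(A) = {c, d}


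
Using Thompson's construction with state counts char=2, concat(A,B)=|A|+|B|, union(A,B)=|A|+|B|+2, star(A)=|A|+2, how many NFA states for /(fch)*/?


Syntax tree has 3 char leaf(s), 0 union(s), 1 star(s)
chars contribute 3×2 = 6; each union adds +2; each star adds +2
Total: 6 + 0 + 2 = 8 states


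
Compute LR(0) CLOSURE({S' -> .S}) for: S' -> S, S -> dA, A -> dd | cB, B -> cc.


Start: S' -> .S
For each item with dot before a nonterminal B, add B -> .γ for every B-production
Closure: [S' -> .S, S -> .dA]


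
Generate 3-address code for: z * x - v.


Break into single-operator statements:
t1 = z * x
t2 = t1 - v


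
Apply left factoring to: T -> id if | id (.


Common prefix: 'id'
Factored: T -> id T', T' -> if | (


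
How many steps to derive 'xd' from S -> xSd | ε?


Derivation: S => xSd => xd
Steps: 2


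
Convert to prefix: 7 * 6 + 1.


left-to-right (same/higher precedence on left): tree is (+ (* 7 6) 1)
Prefix: + * 7 6 1


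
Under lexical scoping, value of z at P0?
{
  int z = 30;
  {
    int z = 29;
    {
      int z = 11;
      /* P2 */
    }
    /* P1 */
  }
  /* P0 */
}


z declared in the same block as P0
z = 30


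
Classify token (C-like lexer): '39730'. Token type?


Pattern: digits only
Type: INTEGER_LITERAL


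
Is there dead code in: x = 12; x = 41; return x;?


first assignment to x is overwritten before any read
Dead: 'x = 12'


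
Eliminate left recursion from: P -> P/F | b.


Left-recursive alternatives: P/F; non-recursive: b
Introduce P': P -> bP', P' -> /FP' | ε


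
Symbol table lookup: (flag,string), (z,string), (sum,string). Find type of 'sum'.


Lookup 'sum' → type string


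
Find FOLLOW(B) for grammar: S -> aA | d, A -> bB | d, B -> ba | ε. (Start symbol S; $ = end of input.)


$ ∈ FOLLOW(S). For each A -> αBβ: add FIRST(β)\{ε} to FOLLOW(B); if β nullable, add FOLLOW(A).
FOLLOW(B) = {$}


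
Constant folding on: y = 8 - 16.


8 - 16 = -8 at compile time
Optimized: y = -8


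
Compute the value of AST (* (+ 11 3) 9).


Evaluate inner: (+ 11 3) = 14
Evaluate root: (* 14 9) = 126
Result: 126


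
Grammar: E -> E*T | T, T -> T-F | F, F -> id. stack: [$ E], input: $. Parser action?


start symbol E on stack, input exhausted
Action: accept


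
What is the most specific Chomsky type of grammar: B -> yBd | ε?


Single nonterminal LHS, but y^n d^n is not regular
Classification: Type 2 (Context-Free)


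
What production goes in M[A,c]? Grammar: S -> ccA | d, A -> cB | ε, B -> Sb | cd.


For [A, c]: 'c' ∈ FIRST(cB)
Entry: A -> cB


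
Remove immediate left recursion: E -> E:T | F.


Left-recursive alternatives: E:T; non-recursive: F
Introduce E': E -> FE', E' -> :TE' | ε


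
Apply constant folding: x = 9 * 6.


9 * 6 = 54 at compile time
Optimized: x = 54


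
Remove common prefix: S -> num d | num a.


Common prefix: 'num'
Factored: S -> num S', S' -> d | a


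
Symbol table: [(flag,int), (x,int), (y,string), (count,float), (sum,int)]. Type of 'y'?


Lookup 'y' → type string


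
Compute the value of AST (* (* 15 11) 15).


Evaluate inner: (* 15 11) = 165
Evaluate root: (* 165 15) = 2475
Result: 2475


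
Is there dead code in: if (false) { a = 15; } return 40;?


condition is constant false, so the whole block is unreachable
Dead: 'if (false) { a = 15; }'


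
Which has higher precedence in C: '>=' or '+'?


'+' is additive (level 9); '>=' is relational (level 7)
Higher level binds tighter
'+' has higher precedence than '>='


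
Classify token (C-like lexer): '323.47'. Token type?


Pattern: digits with a decimal point
Type: FLOAT_LITERAL


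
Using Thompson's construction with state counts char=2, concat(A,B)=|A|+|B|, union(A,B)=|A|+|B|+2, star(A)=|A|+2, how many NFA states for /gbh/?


Syntax tree has 3 char leaf(s), 0 union(s), 0 star(s)
chars contribute 3×2 = 6; each union adds +2; each star adds +2
Total: 6 + 0 + 0 = 6 states


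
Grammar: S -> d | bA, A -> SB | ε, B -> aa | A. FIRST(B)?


Per alternative of B: FIRST(aa) = {a}; FIRST(A) = {b, d, ε}
FIRST(B) = {a, b, d, ε}


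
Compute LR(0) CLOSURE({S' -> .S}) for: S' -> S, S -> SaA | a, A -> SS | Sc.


Start: S' -> .S
For each item with dot before a nonterminal B, add B -> .γ for every B-production
Closure: [S' -> .S, S -> .SaA, S -> .a]


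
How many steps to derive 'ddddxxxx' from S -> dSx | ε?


Derivation: S => dSx => ddSxx => dddSxxx => ddddSxxxx => ddddxxxx
Steps: 5
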